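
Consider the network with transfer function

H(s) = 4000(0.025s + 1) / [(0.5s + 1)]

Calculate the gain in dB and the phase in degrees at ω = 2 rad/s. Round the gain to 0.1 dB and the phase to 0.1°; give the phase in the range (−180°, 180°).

At ω = 2 rad/s:
zero (1 + j2·0.025) = 1 + j0.05 → |·| ≈ 1.0012, ∠ ≈ 2.86°
pole (1 + j2·0.5) = 1 + j1 → |·| ≈ 1.4142, ∠ ≈ 45.00°
|H| = 4000 · 1.0012 / (1.4142) ≈ 2831.8
Gain = 20 log₁₀(2831.8) ≈ 69.04 dB
∠H = (2.86°) − (45.00°) = -42.14°

69.0 dB, -42.1°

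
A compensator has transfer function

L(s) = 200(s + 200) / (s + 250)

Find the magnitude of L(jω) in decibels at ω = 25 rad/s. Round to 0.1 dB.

At s = jω = j25:
zero (s+200): 200 + j25 → |·| = √(200²+25²) = √40625 ≈ 201.56, ∠ = arctan(25/200) ≈ 7.13°
pole (s+250): 250 + j25 → |·| = √(250²+25²) = √63125 ≈ 251.25, ∠ = arctan(25/250) ≈ 5.71°
|L| = 200 · 201.56 / 251.25 ≈ 160.45
Gain = 20 log₁₀(160.45) ≈ 44.11 dB

44.1 dB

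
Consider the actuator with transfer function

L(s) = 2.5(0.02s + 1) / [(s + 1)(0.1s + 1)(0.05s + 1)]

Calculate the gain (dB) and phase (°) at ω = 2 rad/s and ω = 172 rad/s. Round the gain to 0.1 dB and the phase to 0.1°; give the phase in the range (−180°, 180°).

ω = 2: 0.8 dB, -78.2°; ω = 172: -69.1 dB, 174.1°

At ω = 2 rad/s:
zero (1 + j2·0.02) = 1 + j0.04 → |·| ≈ 1.0008, ∠ ≈ 2.29°
pole (1 + j2·1) = 1 + j2 → |·| ≈ 2.2361, ∠ ≈ 63.43°
pole (1 + j2·0.1) = 1 + j0.2 → |·| ≈ 1.0198, ∠ ≈ 11.31°
pole (1 + j2·0.05) = 1 + j0.1 → |·| ≈ 1.005, ∠ ≈ 5.71°
|L| = 2.5 · 1.0008 / (2.2361 · 1.0198 · 1.005) ≈ 1.0917
Gain = 20 log₁₀(1.0917) ≈ 0.76 dB
∠L = (2.29°) − (63.43° + 11.31° + 5.71°) = -78.16°

At ω = 172 rad/s:
zero (1 + j172·0.02) = 1 + j3.44 → |·| ≈ 3.5824, ∠ ≈ 73.79°
pole (1 + j172·1) = 1 + j172 → |·| ≈ 172, ∠ ≈ 89.67°
pole (1 + j172·0.1) = 1 + j17.2 → |·| ≈ 17.229, ∠ ≈ 86.67°
pole (1 + j172·0.05) = 1 + j8.6 → |·| ≈ 8.6579, ∠ ≈ 83.37°
|L| = 2.5 · 3.5824 / (172 · 17.229 · 8.6579) ≈ 0.00034907
Gain = 20 log₁₀(0.00034907) ≈ -69.14 dB
∠L = (73.79°) − (89.67° + 86.67° + 83.37°) = -185.92° ≡ 174.08° (principal value)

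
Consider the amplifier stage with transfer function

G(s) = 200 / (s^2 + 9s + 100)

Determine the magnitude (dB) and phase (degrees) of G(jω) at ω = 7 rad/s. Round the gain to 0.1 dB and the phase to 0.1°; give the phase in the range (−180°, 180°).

7.8 dB, -51.0°

At s = jω = j7:
quadratic: (j7)² + 9·j7 + 100 = 51 + j63 → |·| ≈ 81.056, ∠ ≈ 51.01°
|G| = 200 / 81.056 ≈ 2.4674
Gain = 20 log₁₀(2.4674) ≈ 7.84 dB
∠G = 0.00° − 51.01° = -51.01°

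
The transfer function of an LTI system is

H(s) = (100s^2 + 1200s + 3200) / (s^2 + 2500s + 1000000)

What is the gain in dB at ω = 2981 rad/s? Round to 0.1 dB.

38.3 dB

Substitute s = j2981:
Numerator: 100(j2981)^2 + 1200(j2981) + 3200 = -888632900 + j3577200
Denominator: (j2981)^2 + 2500(j2981) + 1000000 = -7886361 + j7452500
|N| = √(888632900² + 3577200²) ≈ 8.8864e+08, ∠N ≈ 179.77°
|D| = √(7886361² + 7452500²) ≈ 1.0851e+07, ∠D ≈ 136.62°
|H| = 8.8864e+08 / 1.0851e+07 ≈ 81.895
Gain = 20 log₁₀(81.895) ≈ 38.27 dB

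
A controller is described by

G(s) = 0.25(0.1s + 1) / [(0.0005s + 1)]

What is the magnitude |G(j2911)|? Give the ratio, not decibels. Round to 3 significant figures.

At ω = 2911 rad/s:
zero (1 + j2911·0.1) = 1 + j291.1 → |·| ≈ 291.1, ∠ ≈ 89.80°
pole (1 + j2911·0.0005) = 1 + j1.4555 → |·| ≈ 1.7659, ∠ ≈ 55.51°
|G| = 0.25 · 291.1 / (1.7659) ≈ 41.211

41.2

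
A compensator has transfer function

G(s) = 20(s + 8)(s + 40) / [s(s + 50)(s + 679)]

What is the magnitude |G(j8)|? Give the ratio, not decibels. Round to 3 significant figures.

At s = jω = j8:
zero (s+8): 8 + j8 → |·| = √(8²+8²) = √128 ≈ 11.314, ∠ = arctan(8/8) ≈ 45.00°
zero (s+40): 40 + j8 → |·| = √(40²+8²) = √1664 ≈ 40.792, ∠ = arctan(8/40) ≈ 11.31°
pole (s+50): 50 + j8 → |·| = √(50²+8²) = √2564 ≈ 50.636, ∠ = arctan(8/50) ≈ 9.09°
pole (s+679): 679 + j8 → |·| = √(679²+8²) = √461105 ≈ 679.05, ∠ = arctan(8/679) ≈ 0.68°
pole at origin: |s| = 8, ∠ = 90.00° (in denominator)
|G| = 20 · 461.52 / 2.7508e+05 ≈ 0.033555

0.0336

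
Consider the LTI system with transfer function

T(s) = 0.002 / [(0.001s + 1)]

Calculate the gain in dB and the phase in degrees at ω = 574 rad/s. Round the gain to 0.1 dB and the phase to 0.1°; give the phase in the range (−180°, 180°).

At ω = 574 rad/s:
pole (1 + j574·0.001) = 1 + j0.574 → |·| ≈ 1.153, ∠ ≈ 29.86°
|T| = 0.002 · 1 / (1.153) ≈ 0.0017346
Gain = 20 log₁₀(0.0017346) ≈ -55.22 dB
∠T = (0°) − (29.86°) = -29.86°

-55.2 dB, -29.9°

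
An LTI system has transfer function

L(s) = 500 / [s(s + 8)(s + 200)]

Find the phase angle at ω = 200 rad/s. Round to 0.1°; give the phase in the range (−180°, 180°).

137.3°

At s = jω = j200:
pole (s+8): 8 + j200 → |·| = √(8²+200²) = √40064 ≈ 200.16, ∠ = arctan(200/8) ≈ 87.71°
pole (s+200): 200 + j200 → |·| = √(200²+200²) = √80000 ≈ 282.84, ∠ = arctan(200/200) ≈ 45.00°
pole at origin: |s| = 200, ∠ = 90.00° (in denominator)
∠L = 0.00° − 222.71° = -222.71° ≡ 137.29° (principal value)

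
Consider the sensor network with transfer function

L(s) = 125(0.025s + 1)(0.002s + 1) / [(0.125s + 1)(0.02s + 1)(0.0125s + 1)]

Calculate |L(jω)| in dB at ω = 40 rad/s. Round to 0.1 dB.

27.7 dB

At ω = 40 rad/s:
zero (1 + j40·0.025) = 1 + j1 → |·| ≈ 1.4142, ∠ ≈ 45.00°
zero (1 + j40·0.002) = 1 + j0.08 → |·| ≈ 1.0032, ∠ ≈ 4.57°
pole (1 + j40·0.125) = 1 + j5 → |·| ≈ 5.099, ∠ ≈ 78.69°
pole (1 + j40·0.02) = 1 + j0.8 → |·| ≈ 1.2806, ∠ ≈ 38.66°
pole (1 + j40·0.0125) = 1 + j0.5 → |·| ≈ 1.118, ∠ ≈ 26.57°
|L| = 125 · 1.4142 · 1.0032 / (5.099 · 1.2806 · 1.118) ≈ 24.292
Gain = 20 log₁₀(24.292) ≈ 27.71 dB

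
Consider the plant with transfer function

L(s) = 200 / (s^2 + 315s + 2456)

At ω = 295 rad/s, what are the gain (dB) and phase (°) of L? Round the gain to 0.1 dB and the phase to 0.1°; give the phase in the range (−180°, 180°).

Substitute s = j295:
Numerator: 200 = 200 + j0
Denominator: (j295)^2 + 315(j295) + 2456 = -84569 + j92925
|N| = √(200² + 0²) ≈ 200, ∠N ≈ 0.00°
|D| = √(84569² + 92925²) ≈ 1.2565e+05, ∠D ≈ 132.30°
|L| = 200 / 1.2565e+05 ≈ 0.0015917
Gain = 20 log₁₀(0.0015917) ≈ -55.96 dB
∠L = 0.00° − 132.30° = -132.30°

-56.0 dB, -132.3°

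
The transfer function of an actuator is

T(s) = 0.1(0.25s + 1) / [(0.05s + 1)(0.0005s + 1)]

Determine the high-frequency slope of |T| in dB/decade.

-20 dB/decade

Each pole contributes −20 dB/decade at high frequency; each zero contributes +20 dB/decade.
Net: 1 zero(s) − 2 pole(s) → -20 dB/decade.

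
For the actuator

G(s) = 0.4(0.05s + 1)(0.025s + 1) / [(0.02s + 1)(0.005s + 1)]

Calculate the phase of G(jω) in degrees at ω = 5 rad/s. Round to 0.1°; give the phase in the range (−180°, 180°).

14.0°

At ω = 5 rad/s:
zero (1 + j5·0.05) = 1 + j0.25 → |·| ≈ 1.0308, ∠ ≈ 14.04°
zero (1 + j5·0.025) = 1 + j0.125 → |·| ≈ 1.0078, ∠ ≈ 7.13°
pole (1 + j5·0.02) = 1 + j0.1 → |·| ≈ 1.005, ∠ ≈ 5.71°
pole (1 + j5·0.005) = 1 + j0.025 → |·| ≈ 1.0003, ∠ ≈ 1.43°
∠G = (14.04° + 7.13°) − (5.71° + 1.43°) = 14.03°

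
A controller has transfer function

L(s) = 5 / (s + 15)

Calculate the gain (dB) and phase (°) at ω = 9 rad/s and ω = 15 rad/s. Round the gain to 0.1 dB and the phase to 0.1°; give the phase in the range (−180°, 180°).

ω = 9: -10.9 dB, -31.0°; ω = 15: -12.6 dB, -45.0°

Substitute s = j9:
Numerator: 5 = 5 + j0
Denominator: (j9) + 15 = 15 + j9
|N| = √(5² + 0²) ≈ 5, ∠N ≈ 0.00°
|D| = √(15² + 9²) ≈ 17.493, ∠D ≈ 30.96°
|L| = 5 / 17.493 ≈ 0.28583
Gain = 20 log₁₀(0.28583) ≈ -10.88 dB
∠L = 0.00° − 30.96° = -30.96°

Substitute s = j15:
Numerator: 5 = 5 + j0
Denominator: (j15) + 15 = 15 + j15
|N| = √(5² + 0²) ≈ 5, ∠N ≈ 0.00°
|D| = √(15² + 15²) ≈ 21.213, ∠D ≈ 45.00°
|L| = 5 / 21.213 ≈ 0.2357
Gain = 20 log₁₀(0.2357) ≈ -12.55 dB
∠L = 0.00° − 45.00° = -45.00°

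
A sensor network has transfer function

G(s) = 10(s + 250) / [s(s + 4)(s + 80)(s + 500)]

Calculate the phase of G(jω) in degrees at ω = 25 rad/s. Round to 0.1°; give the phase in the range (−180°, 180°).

At s = jω = j25:
zero (s+250): 250 + j25 → |·| = √(250²+25²) = √63125 ≈ 251.25, ∠ = arctan(25/250) ≈ 5.71°
pole (s+4): 4 + j25 → |·| = √(4²+25²) = √641 ≈ 25.318, ∠ = arctan(25/4) ≈ 80.91°
pole (s+80): 80 + j25 → |·| = √(80²+25²) = √7025 ≈ 83.815, ∠ = arctan(25/80) ≈ 17.35°
pole (s+500): 500 + j25 → |·| = √(500²+25²) = √250625 ≈ 500.62, ∠ = arctan(25/500) ≈ 2.86°
pole at origin: |s| = 25, ∠ = 90.00° (in denominator)
∠G = 5.71° − 191.12° = -185.41° ≡ 174.59° (principal value)

174.6°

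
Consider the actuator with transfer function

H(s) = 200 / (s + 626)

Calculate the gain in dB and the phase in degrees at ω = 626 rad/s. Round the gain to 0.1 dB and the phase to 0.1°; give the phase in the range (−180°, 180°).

-12.9 dB, -45.0°

At s = jω = j626:
pole (s+626): 626 + j626 → |·| = √(626²+626²) = √783752 ≈ 885.3, ∠ = arctan(626/626) ≈ 45.00°
|H| = 200 / 885.3 ≈ 0.22591
Gain = 20 log₁₀(0.22591) ≈ -12.92 dB
∠H = 0.00° − 45.00° = -45.00°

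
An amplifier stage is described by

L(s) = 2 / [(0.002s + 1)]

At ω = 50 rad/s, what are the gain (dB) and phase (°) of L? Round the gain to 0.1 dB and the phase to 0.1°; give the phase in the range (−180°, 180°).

At ω = 50 rad/s:
pole (1 + j50·0.002) = 1 + j0.1 → |·| ≈ 1.005, ∠ ≈ 5.71°
|L| = 2 · 1 / (1.005) ≈ 1.99
Gain = 20 log₁₀(1.99) ≈ 5.98 dB
∠L = (0°) − (5.71°) = -5.71°

6.0 dB, -5.7°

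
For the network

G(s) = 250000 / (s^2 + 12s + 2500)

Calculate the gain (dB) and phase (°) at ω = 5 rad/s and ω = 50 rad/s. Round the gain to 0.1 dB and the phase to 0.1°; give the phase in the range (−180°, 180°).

At s = jω = j5:
quadratic: (j5)² + 12·j5 + 2500 = 2475 + j60 → |·| ≈ 2475.7, ∠ ≈ 1.39°
|G| = 250000 / 2475.7 ≈ 100.98
Gain = 20 log₁₀(100.98) ≈ 40.08 dB
∠G = 0.00° − 1.39° = -1.39°

At s = jω = j50:
quadratic: (j50)² + 12·j50 + 2500 = 0 + j600 → |·| ≈ 600, ∠ ≈ 90.00°
|G| = 250000 / 600 ≈ 416.67
Gain = 20 log₁₀(416.67) ≈ 52.40 dB
∠G = 0.00° − 90.00° = -90.00°

ω = 5: 40.1 dB, -1.4°; ω = 50: 52.4 dB, -90.0°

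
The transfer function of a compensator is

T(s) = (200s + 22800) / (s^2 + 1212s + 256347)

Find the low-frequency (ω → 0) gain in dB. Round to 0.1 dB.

-21.0 dB

T(0) = 22800 / 256347 ≈ 0.088942
20 log₁₀(0.088942) ≈ -21.02 dB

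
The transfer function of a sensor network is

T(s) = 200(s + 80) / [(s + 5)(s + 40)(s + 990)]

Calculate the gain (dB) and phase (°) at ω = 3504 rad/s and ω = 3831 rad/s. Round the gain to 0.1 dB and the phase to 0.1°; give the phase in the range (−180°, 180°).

ω = 3504: -96.1 dB, -164.8°; ω = 3831: -97.6 dB, -166.0°

At s = jω = j3504:
zero (s+80): 80 + j3504 → |·| = √(80²+3504²) = √12284416 ≈ 3504.9, ∠ = arctan(3504/80) ≈ 88.69°
pole (s+5): 5 + j3504 → |·| = √(5²+3504²) = √12278041 ≈ 3504, ∠ = arctan(3504/5) ≈ 89.92°
pole (s+40): 40 + j3504 → |·| = √(40²+3504²) = √12279616 ≈ 3504.2, ∠ = arctan(3504/40) ≈ 89.35°
pole (s+990): 990 + j3504 → |·| = √(990²+3504²) = √13258116 ≈ 3641.2, ∠ = arctan(3504/990) ≈ 74.22°
|T| = 200 · 3504.9 / 4.4709e+10 ≈ 1.5679e-05
Gain = 20 log₁₀(1.5679e-05) ≈ -96.09 dB
∠T = 88.69° − 253.49° = -164.80°

At s = jω = j3831:
zero (s+80): 80 + j3831 → |·| = √(80²+3831²) = √14682961 ≈ 3831.8, ∠ = arctan(3831/80) ≈ 88.80°
pole (s+5): 5 + j3831 → |·| = √(5²+3831²) = √14676586 ≈ 3831, ∠ = arctan(3831/5) ≈ 89.93°
pole (s+40): 40 + j3831 → |·| = √(40²+3831²) = √14678161 ≈ 3831.2, ∠ = arctan(3831/40) ≈ 89.40°
pole (s+990): 990 + j3831 → |·| = √(990²+3831²) = √15656661 ≈ 3956.8, ∠ = arctan(3831/990) ≈ 75.51°
|T| = 200 · 3831.8 / 5.8075e+10 ≈ 1.3196e-05
Gain = 20 log₁₀(1.3196e-05) ≈ -97.59 dB
∠T = 88.80° − 254.84° = -166.04°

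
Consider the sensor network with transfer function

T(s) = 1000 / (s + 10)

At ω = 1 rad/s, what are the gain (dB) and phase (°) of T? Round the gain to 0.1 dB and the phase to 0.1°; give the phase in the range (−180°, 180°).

40.0 dB, -5.7°

Substitute s = j1:
Numerator: 1000 = 1000 + j0
Denominator: (j1) + 10 = 10 + j1
|N| = √(1000² + 0²) ≈ 1000, ∠N ≈ 0.00°
|D| = √(10² + 1²) ≈ 10.05, ∠D ≈ 5.71°
|T| = 1000 / 10.05 ≈ 99.502
Gain = 20 log₁₀(99.502) ≈ 39.96 dB
∠T = 0.00° − 5.71° = -5.71°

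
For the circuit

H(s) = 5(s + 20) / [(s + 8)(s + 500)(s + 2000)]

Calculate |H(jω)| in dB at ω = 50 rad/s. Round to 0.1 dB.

-105.5 dB

At s = jω = j50:
zero (s+20): 20 + j50 → |·| = √(20²+50²) = √2900 ≈ 53.852, ∠ = arctan(50/20) ≈ 68.20°
pole (s+8): 8 + j50 → |·| = √(8²+50²) = √2564 ≈ 50.636, ∠ = arctan(50/8) ≈ 80.91°
pole (s+500): 500 + j50 → |·| = √(500²+50²) = √252500 ≈ 502.49, ∠ = arctan(50/500) ≈ 5.71°
pole (s+2000): 2000 + j50 → |·| = √(2000²+50²) = √4002500 ≈ 2000.6, ∠ = arctan(50/2000) ≈ 1.43°
|H| = 5 · 53.852 / 5.0903e+07 ≈ 5.2897e-06
Gain = 20 log₁₀(5.2897e-06) ≈ -105.53 dB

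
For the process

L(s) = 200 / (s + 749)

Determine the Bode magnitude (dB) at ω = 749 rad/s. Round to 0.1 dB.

Substitute s = j749:
Numerator: 200 = 200 + j0
Denominator: (j749) + 749 = 749 + j749
|N| = √(200² + 0²) ≈ 200, ∠N ≈ 0.00°
|D| = √(749² + 749²) ≈ 1059.2, ∠D ≈ 45.00°
|L| = 200 / 1059.2 ≈ 0.18882
Gain = 20 log₁₀(0.18882) ≈ -14.48 dB

-14.5 dB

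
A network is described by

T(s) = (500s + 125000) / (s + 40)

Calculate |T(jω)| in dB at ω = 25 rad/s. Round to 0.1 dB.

68.5 dB

Substitute s = j25:
Numerator: 500(j25) + 125000 = 125000 + j12500
Denominator: (j25) + 40 = 40 + j25
|N| = √(125000² + 12500²) ≈ 1.2562e+05, ∠N ≈ 5.71°
|D| = √(40² + 25²) ≈ 47.17, ∠D ≈ 32.01°
|T| = 1.2562e+05 / 47.17 ≈ 2663.1
Gain = 20 log₁₀(2663.1) ≈ 68.51 dB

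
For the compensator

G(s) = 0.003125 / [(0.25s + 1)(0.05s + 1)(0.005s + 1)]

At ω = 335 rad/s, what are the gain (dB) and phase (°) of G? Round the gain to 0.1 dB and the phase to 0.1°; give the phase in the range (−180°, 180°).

-118.9 dB, 124.9°

At ω = 335 rad/s:
pole (1 + j335·0.25) = 1 + j83.75 → |·| ≈ 83.756, ∠ ≈ 89.32°
pole (1 + j335·0.05) = 1 + j16.75 → |·| ≈ 16.78, ∠ ≈ 86.58°
pole (1 + j335·0.005) = 1 + j1.675 → |·| ≈ 1.9508, ∠ ≈ 59.16°
|G| = 0.003125 · 1 / (83.756 · 16.78 · 1.9508) ≈ 1.1398e-06
Gain = 20 log₁₀(1.1398e-06) ≈ -118.86 dB
∠G = (0°) − (89.32° + 86.58° + 59.16°) = -235.06° ≡ 124.94° (principal value)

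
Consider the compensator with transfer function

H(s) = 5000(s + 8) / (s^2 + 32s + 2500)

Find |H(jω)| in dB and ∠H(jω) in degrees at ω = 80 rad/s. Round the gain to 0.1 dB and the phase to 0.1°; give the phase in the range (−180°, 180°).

At s = jω = j80:
zero (s+8): 8 + j80 → |·| = √(8²+80²) = √6464 ≈ 80.399, ∠ = arctan(80/8) ≈ 84.29°
quadratic: (j80)² + 32·j80 + 2500 = -3900 + j2560 → |·| ≈ 4665.1, ∠ ≈ 146.72°
|H| = 5000 · 80.399 / 4665.1 ≈ 86.171
Gain = 20 log₁₀(86.171) ≈ 38.71 dB
∠H = 84.29° − 146.72° = -62.43°

38.7 dB, -62.4°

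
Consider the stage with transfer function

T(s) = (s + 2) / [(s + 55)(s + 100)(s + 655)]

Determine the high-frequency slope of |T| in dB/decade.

-40 dB/decade

Each pole contributes −20 dB/decade at high frequency; each zero contributes +20 dB/decade.
Net: 1 zero(s) − 3 pole(s) → -40 dB/decade.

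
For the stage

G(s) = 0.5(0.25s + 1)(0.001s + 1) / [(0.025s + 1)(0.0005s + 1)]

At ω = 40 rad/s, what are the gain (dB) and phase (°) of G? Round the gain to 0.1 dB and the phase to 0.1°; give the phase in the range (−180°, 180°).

At ω = 40 rad/s:
zero (1 + j40·0.25) = 1 + j10 → |·| ≈ 10.05, ∠ ≈ 84.29°
zero (1 + j40·0.001) = 1 + j0.04 → |·| ≈ 1.0008, ∠ ≈ 2.29°
pole (1 + j40·0.025) = 1 + j1 → |·| ≈ 1.4142, ∠ ≈ 45.00°
pole (1 + j40·0.0005) = 1 + j0.02 → |·| ≈ 1.0002, ∠ ≈ 1.15°
|G| = 0.5 · 10.05 · 1.0008 / (1.4142 · 1.0002) ≈ 3.5554
Gain = 20 log₁₀(3.5554) ≈ 11.02 dB
∠G = (84.29° + 2.29°) − (45.00° + 1.15°) = 40.43°

11.0 dB, 40.4°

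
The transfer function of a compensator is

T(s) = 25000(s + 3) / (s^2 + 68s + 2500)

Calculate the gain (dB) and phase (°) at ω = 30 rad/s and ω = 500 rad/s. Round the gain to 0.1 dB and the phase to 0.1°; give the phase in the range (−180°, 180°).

ω = 30: 49.3 dB, 32.4°; ω = 500: 34.0 dB, -82.5°

At s = jω = j30:
zero (s+3): 3 + j30 → |·| = √(3²+30²) = √909 ≈ 30.15, ∠ = arctan(30/3) ≈ 84.29°
quadratic: (j30)² + 68·j30 + 2500 = 1600 + j2040 → |·| ≈ 2592.6, ∠ ≈ 51.89°
|T| = 25000 · 30.15 / 2592.6 ≈ 290.73
Gain = 20 log₁₀(290.73) ≈ 49.27 dB
∠T = 84.29° − 51.89° = 32.40°

At s = jω = j500:
zero (s+3): 3 + j500 → |·| = √(3²+500²) = √250009 ≈ 500.01, ∠ = arctan(500/3) ≈ 89.66°
quadratic: (j500)² + 68·j500 + 2500 = -247500 + j34000 → |·| ≈ 2.4982e+05, ∠ ≈ 172.18°
|T| = 25000 · 500.01 / 2.4982e+05 ≈ 50.037
Gain = 20 log₁₀(50.037) ≈ 33.99 dB
∠T = 89.66° − 172.18° = -82.52°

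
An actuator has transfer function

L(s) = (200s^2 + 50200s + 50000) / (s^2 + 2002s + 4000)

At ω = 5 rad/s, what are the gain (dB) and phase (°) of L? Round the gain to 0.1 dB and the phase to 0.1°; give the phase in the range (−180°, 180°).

27.5 dB, 11.5°

Substitute s = j5:
Numerator: 200(j5)^2 + 50200(j5) + 50000 = 45000 + j251000
Denominator: (j5)^2 + 2002(j5) + 4000 = 3975 + j10010
|N| = √(45000² + 251000²) ≈ 2.55e+05, ∠N ≈ 79.84°
|D| = √(3975² + 10010²) ≈ 10770, ∠D ≈ 68.34°
|L| = 2.55e+05 / 10770 ≈ 23.677
Gain = 20 log₁₀(23.677) ≈ 27.49 dB
∠L = 79.84° − 68.34° = 11.50°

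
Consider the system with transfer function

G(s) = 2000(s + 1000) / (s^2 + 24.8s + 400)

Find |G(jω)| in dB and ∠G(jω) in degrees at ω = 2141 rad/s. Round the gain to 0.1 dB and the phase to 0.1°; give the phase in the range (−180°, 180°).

At s = jω = j2141:
zero (s+1000): 1000 + j2141 → |·| = √(1000²+2141²) = √5583881 ≈ 2363, ∠ = arctan(2141/1000) ≈ 64.96°
quadratic: (j2141)² + 24.8·j2141 + 400 = -4583481 + j53096.8 → |·| ≈ 4.5838e+06, ∠ ≈ 179.34°
|G| = 2000 · 2363 / 4.5838e+06 ≈ 1.031
Gain = 20 log₁₀(1.031) ≈ 0.27 dB
∠G = 64.96° − 179.34° = -114.38°

0.3 dB, -114.4°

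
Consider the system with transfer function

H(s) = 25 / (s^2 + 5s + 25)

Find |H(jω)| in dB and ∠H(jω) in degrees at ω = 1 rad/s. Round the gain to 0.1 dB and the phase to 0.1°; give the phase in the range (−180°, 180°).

0.2 dB, -11.8°

At s = jω = j1:
quadratic: (j1)² + 5·j1 + 25 = 24 + j5 → |·| ≈ 24.515, ∠ ≈ 11.77°
|H| = 25 / 24.515 ≈ 1.0198
Gain = 20 log₁₀(1.0198) ≈ 0.17 dB
∠H = 0.00° − 11.77° = -11.77°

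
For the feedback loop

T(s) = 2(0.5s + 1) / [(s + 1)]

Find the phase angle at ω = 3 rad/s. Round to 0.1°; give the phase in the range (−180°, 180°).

-15.3°

At ω = 3 rad/s:
zero (1 + j3·0.5) = 1 + j1.5 → |·| ≈ 1.8028, ∠ ≈ 56.31°
pole (1 + j3·1) = 1 + j3 → |·| ≈ 3.1623, ∠ ≈ 71.57°
∠T = (56.31°) − (71.57°) = -15.26°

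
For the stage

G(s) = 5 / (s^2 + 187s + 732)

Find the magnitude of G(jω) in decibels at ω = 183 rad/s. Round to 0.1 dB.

-79.5 dB

Substitute s = j183:
Numerator: 5 = 5 + j0
Denominator: (j183)^2 + 187(j183) + 732 = -32757 + j34221
|N| = √(5² + 0²) ≈ 5, ∠N ≈ 0.00°
|D| = √(32757² + 34221²) ≈ 47372, ∠D ≈ 133.75°
|G| = 5 / 47372 ≈ 0.00010555
Gain = 20 log₁₀(0.00010555) ≈ -79.53 dB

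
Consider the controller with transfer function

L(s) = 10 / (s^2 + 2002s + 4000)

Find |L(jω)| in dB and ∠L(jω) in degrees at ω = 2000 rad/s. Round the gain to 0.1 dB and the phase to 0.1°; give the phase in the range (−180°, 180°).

Substitute s = j2000:
Numerator: 10 = 10 + j0
Denominator: (j2000)^2 + 2002(j2000) + 4000 = -3996000 + j4004000
|N| = √(10² + 0²) ≈ 10, ∠N ≈ 0.00°
|D| = √(3996000² + 4004000²) ≈ 5.6569e+06, ∠D ≈ 134.94°
|L| = 10 / 5.6569e+06 ≈ 1.7678e-06
Gain = 20 log₁₀(1.7678e-06) ≈ -115.05 dB
∠L = 0.00° − 134.94° = -134.94°

-115.1 dB, -134.9°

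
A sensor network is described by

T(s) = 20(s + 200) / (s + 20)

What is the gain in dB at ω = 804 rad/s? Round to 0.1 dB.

26.3 dB

At s = jω = j804:
zero (s+200): 200 + j804 → |·| = √(200²+804²) = √686416 ≈ 828.5, ∠ = arctan(804/200) ≈ 76.03°
pole (s+20): 20 + j804 → |·| = √(20²+804²) = √646816 ≈ 804.25, ∠ = arctan(804/20) ≈ 88.58°
|T| = 20 · 828.5 / 804.25 ≈ 20.603
Gain = 20 log₁₀(20.603) ≈ 26.28 dB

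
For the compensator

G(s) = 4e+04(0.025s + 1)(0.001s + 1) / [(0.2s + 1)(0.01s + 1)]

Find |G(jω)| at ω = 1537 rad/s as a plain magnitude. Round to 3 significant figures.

595

At ω = 1537 rad/s:
zero (1 + j1537·0.025) = 1 + j38.425 → |·| ≈ 38.438, ∠ ≈ 88.51°
zero (1 + j1537·0.001) = 1 + j1.537 → |·| ≈ 1.8337, ∠ ≈ 56.95°
pole (1 + j1537·0.2) = 1 + j307.4 → |·| ≈ 307.4, ∠ ≈ 89.81°
pole (1 + j1537·0.01) = 1 + j15.37 → |·| ≈ 15.402, ∠ ≈ 86.28°
|G| = 4e+04 · 38.438 · 1.8337 / (307.4 · 15.402) ≈ 595.48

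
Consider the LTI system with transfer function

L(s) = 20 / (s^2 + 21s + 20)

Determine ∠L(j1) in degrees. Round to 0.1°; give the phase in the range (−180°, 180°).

-47.9°

Substitute s = j1:
Numerator: 20 = 20 + j0
Denominator: (j1)^2 + 21(j1) + 20 = 19 + j21
|N| = √(20² + 0²) ≈ 20, ∠N ≈ 0.00°
|D| = √(19² + 21²) ≈ 28.32, ∠D ≈ 47.86°
∠L = 0.00° − 47.86° = -47.86°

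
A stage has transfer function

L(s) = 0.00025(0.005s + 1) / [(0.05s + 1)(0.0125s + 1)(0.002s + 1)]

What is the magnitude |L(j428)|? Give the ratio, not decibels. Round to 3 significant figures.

At ω = 428 rad/s:
zero (1 + j428·0.005) = 1 + j2.14 → |·| ≈ 2.3621, ∠ ≈ 64.95°
pole (1 + j428·0.05) = 1 + j21.4 → |·| ≈ 21.423, ∠ ≈ 87.32°
pole (1 + j428·0.0125) = 1 + j5.35 → |·| ≈ 5.4427, ∠ ≈ 79.41°
pole (1 + j428·0.002) = 1 + j0.856 → |·| ≈ 1.3163, ∠ ≈ 40.56°
|L| = 0.00025 · 2.3621 / (21.423 · 5.4427 · 1.3163) ≈ 3.8476e-06

3.85e-06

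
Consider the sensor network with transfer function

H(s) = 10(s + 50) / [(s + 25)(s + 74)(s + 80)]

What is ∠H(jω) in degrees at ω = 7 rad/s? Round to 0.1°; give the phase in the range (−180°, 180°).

-18.1°

At s = jω = j7:
zero (s+50): 50 + j7 → |·| = √(50²+7²) = √2549 ≈ 50.488, ∠ = arctan(7/50) ≈ 7.97°
pole (s+25): 25 + j7 → |·| = √(25²+7²) = √674 ≈ 25.962, ∠ = arctan(7/25) ≈ 15.64°
pole (s+74): 74 + j7 → |·| = √(74²+7²) = √5525 ≈ 74.33, ∠ = arctan(7/74) ≈ 5.40°
pole (s+80): 80 + j7 → |·| = √(80²+7²) = √6449 ≈ 80.306, ∠ = arctan(7/80) ≈ 5.00°
∠H = 7.97° − 26.04° = -18.07°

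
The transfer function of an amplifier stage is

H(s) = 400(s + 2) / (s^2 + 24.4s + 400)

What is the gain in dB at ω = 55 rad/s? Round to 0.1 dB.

At s = jω = j55:
zero (s+2): 2 + j55 → |·| = √(2²+55²) = √3029 ≈ 55.036, ∠ = arctan(55/2) ≈ 87.92°
quadratic: (j55)² + 24.4·j55 + 400 = -2625 + j1342 → |·| ≈ 2948.2, ∠ ≈ 152.92°
|H| = 400 · 55.036 / 2948.2 ≈ 7.4671
Gain = 20 log₁₀(7.4671) ≈ 17.46 dB

17.5 dB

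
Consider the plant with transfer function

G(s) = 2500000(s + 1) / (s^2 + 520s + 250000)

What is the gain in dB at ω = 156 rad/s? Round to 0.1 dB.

At s = jω = j156:
zero (s+1): 1 + j156 → |·| = √(1²+156²) = √24337 ≈ 156, ∠ = arctan(156/1) ≈ 89.63°
quadratic: (j156)² + 520·j156 + 250000 = 225664 + j81120 → |·| ≈ 2.398e+05, ∠ ≈ 19.77°
|G| = 2500000 · 156 / 2.398e+05 ≈ 1626.4
Gain = 20 log₁₀(1626.4) ≈ 64.22 dB

64.2 dB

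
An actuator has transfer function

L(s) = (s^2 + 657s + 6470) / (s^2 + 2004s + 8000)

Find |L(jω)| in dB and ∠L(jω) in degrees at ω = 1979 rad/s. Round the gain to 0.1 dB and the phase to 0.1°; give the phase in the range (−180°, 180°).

-2.6 dB, 27.0°

Substitute s = j1979:
Numerator: (j1979)^2 + 657(j1979) + 6470 = -3909971 + j1300203
Denominator: (j1979)^2 + 2004(j1979) + 8000 = -3908441 + j3965916
|N| = √(3909971² + 1300203²) ≈ 4.1205e+06, ∠N ≈ 161.61°
|D| = √(3908441² + 3965916²) ≈ 5.5682e+06, ∠D ≈ 134.58°
|L| = 4.1205e+06 / 5.5682e+06 ≈ 0.74001
Gain = 20 log₁₀(0.74001) ≈ -2.62 dB
∠L = 161.61° − 134.58° = 27.03°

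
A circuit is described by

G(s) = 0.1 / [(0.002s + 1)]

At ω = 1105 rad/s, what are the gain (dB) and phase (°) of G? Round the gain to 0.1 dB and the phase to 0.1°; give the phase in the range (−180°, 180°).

-27.7 dB, -65.7°

At ω = 1105 rad/s:
pole (1 + j1105·0.002) = 1 + j2.21 → |·| ≈ 2.4257, ∠ ≈ 65.65°
|G| = 0.1 · 1 / (2.4257) ≈ 0.041225
Gain = 20 log₁₀(0.041225) ≈ -27.70 dB
∠G = (0°) − (65.65°) = -65.65°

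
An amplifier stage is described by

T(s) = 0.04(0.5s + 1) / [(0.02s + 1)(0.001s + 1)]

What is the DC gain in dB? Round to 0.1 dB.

T(0) = 0.04 · 1 / 1 = 0.04
20 log₁₀(0.04) ≈ -27.96 dB

-28.0 dB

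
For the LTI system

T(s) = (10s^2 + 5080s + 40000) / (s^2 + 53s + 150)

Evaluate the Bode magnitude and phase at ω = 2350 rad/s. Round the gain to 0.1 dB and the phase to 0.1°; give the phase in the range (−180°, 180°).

Substitute s = j2350:
Numerator: 10(j2350)^2 + 5080(j2350) + 40000 = -55185000 + j11938000
Denominator: (j2350)^2 + 53(j2350) + 150 = -5522350 + j124550
|N| = √(55185000² + 11938000²) ≈ 5.6461e+07, ∠N ≈ 167.79°
|D| = √(5522350² + 124550²) ≈ 5.5238e+06, ∠D ≈ 178.71°
|T| = 5.6461e+07 / 5.5238e+06 ≈ 10.221
Gain = 20 log₁₀(10.221) ≈ 20.19 dB
∠T = 167.79° − 178.71° = -10.92°

20.2 dB, -10.9°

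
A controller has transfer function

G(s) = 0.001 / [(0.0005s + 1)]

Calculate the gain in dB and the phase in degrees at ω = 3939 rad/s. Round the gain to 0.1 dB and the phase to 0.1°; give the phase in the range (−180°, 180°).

-66.9 dB, -63.1°

At ω = 3939 rad/s:
pole (1 + j3939·0.0005) = 1 + j1.9695 → |·| ≈ 2.2088, ∠ ≈ 63.08°
|G| = 0.001 · 1 / (2.2088) ≈ 0.00045273
Gain = 20 log₁₀(0.00045273) ≈ -66.88 dB
∠G = (0°) − (63.08°) = -63.08°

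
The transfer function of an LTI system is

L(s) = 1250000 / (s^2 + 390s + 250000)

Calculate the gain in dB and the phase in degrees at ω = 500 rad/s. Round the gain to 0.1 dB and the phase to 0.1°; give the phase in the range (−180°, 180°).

16.1 dB, -90.0°

At s = jω = j500:
quadratic: (j500)² + 390·j500 + 250000 = 0 + j195000 → |·| ≈ 1.95e+05, ∠ ≈ 90.00°
|L| = 1250000 / 1.95e+05 ≈ 6.4103
Gain = 20 log₁₀(6.4103) ≈ 16.14 dB
∠L = 0.00° − 90.00° = -90.00°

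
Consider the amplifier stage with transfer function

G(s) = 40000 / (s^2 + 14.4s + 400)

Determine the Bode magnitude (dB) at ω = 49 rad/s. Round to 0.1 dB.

25.5 dB

At s = jω = j49:
quadratic: (j49)² + 14.4·j49 + 400 = -2001 + j705.6 → |·| ≈ 2121.8, ∠ ≈ 160.58°
|G| = 40000 / 2121.8 ≈ 18.852
Gain = 20 log₁₀(18.852) ≈ 25.51 dB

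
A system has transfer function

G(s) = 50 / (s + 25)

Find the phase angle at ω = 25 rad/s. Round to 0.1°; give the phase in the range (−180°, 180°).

Substitute s = j25:
Numerator: 50 = 50 + j0
Denominator: (j25) + 25 = 25 + j25
|N| = √(50² + 0²) ≈ 50, ∠N ≈ 0.00°
|D| = √(25² + 25²) ≈ 35.355, ∠D ≈ 45.00°
∠G = 0.00° − 45.00° = -45.00°

-45.0°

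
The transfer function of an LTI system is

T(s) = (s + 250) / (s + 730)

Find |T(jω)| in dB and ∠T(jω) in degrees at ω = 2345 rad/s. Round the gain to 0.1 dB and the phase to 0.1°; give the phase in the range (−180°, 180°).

At s = jω = j2345:
zero (s+250): 250 + j2345 → |·| = √(250²+2345²) = √5561525 ≈ 2358.3, ∠ = arctan(2345/250) ≈ 83.91°
pole (s+730): 730 + j2345 → |·| = √(730²+2345²) = √6031925 ≈ 2456, ∠ = arctan(2345/730) ≈ 72.71°
|T| = 1 · 2358.3 / 2456 ≈ 0.96022
Gain = 20 log₁₀(0.96022) ≈ -0.35 dB
∠T = 83.91° − 72.71° = 11.20°

-0.4 dB, 11.2°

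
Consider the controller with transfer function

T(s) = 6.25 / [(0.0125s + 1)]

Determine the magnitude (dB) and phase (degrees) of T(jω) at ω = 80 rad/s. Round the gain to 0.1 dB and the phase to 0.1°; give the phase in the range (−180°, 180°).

12.9 dB, -45.0°

At ω = 80 rad/s:
pole (1 + j80·0.0125) = 1 + j1 → |·| ≈ 1.4142, ∠ ≈ 45.00°
|T| = 6.25 · 1 / (1.4142) ≈ 4.4195
Gain = 20 log₁₀(4.4195) ≈ 12.91 dB
∠T = (0°) − (45.00°) = -45.00°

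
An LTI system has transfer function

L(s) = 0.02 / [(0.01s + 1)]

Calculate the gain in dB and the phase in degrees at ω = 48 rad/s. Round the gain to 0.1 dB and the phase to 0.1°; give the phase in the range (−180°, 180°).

-34.9 dB, -25.6°

At ω = 48 rad/s:
pole (1 + j48·0.01) = 1 + j0.48 → |·| ≈ 1.1092, ∠ ≈ 25.64°
|L| = 0.02 · 1 / (1.1092) ≈ 0.018031
Gain = 20 log₁₀(0.018031) ≈ -34.88 dB
∠L = (0°) − (25.64°) = -25.64°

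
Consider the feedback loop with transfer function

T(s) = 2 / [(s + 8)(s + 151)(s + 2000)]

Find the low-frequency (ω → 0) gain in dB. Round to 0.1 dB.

-121.6 dB

T(0) = 2 / (8·151·2000) ≈ 8.2781e-07
20 log₁₀(8.2781e-07) ≈ -121.64 dB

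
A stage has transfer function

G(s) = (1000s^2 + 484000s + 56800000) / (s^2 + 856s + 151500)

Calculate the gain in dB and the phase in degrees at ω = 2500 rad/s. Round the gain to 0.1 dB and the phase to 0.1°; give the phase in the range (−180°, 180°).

59.8 dB, 8.3°

Substitute s = j2500:
Numerator: 1000(j2500)^2 + 484000(j2500) + 56800000 = -6193200000 + j1210000000
Denominator: (j2500)^2 + 856(j2500) + 151500 = -6098500 + j2140000
|N| = √(6193200000² + 1210000000²) ≈ 6.3103e+09, ∠N ≈ 168.95°
|D| = √(6098500² + 2140000²) ≈ 6.4631e+06, ∠D ≈ 160.66°
|G| = 6.3103e+09 / 6.4631e+06 ≈ 976.36
Gain = 20 log₁₀(976.36) ≈ 59.79 dB
∠G = 168.95° − 160.66° = 8.29°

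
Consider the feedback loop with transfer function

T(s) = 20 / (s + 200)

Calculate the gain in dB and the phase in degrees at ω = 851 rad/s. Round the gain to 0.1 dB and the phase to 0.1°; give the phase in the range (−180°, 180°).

-32.8 dB, -76.8°

At s = jω = j851:
pole (s+200): 200 + j851 → |·| = √(200²+851²) = √764201 ≈ 874.19, ∠ = arctan(851/200) ≈ 76.77°
|T| = 20 / 874.19 ≈ 0.022878
Gain = 20 log₁₀(0.022878) ≈ -32.81 dB
∠T = 0.00° − 76.77° = -76.77°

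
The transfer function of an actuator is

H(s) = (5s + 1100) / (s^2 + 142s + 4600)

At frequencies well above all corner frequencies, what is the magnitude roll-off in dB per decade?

Each pole contributes −20 dB/decade at high frequency; each zero contributes +20 dB/decade.
Net: 1 zero(s) − 2 pole(s) → -20 dB/decade.

-20 dB/decade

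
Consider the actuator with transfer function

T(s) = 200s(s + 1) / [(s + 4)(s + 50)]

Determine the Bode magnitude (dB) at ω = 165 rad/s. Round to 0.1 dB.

At s = jω = j165:
zero (s+1): 1 + j165 → |·| = √(1²+165²) = √27226 ≈ 165, ∠ = arctan(165/1) ≈ 89.65°
zero at origin: s = j165 → |·| = 165, ∠ = 90.00°
pole (s+4): 4 + j165 → |·| = √(4²+165²) = √27241 ≈ 165.05, ∠ = arctan(165/4) ≈ 88.61°
pole (s+50): 50 + j165 → |·| = √(50²+165²) = √29725 ≈ 172.41, ∠ = arctan(165/50) ≈ 73.14°
|T| = 200 · 27225 / 28456 ≈ 191.35
Gain = 20 log₁₀(191.35) ≈ 45.64 dB

45.6 dB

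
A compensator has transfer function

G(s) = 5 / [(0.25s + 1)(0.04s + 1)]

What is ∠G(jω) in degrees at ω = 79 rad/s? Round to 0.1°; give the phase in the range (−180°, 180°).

-159.5°

At ω = 79 rad/s:
pole (1 + j79·0.25) = 1 + j19.75 → |·| ≈ 19.775, ∠ ≈ 87.10°
pole (1 + j79·0.04) = 1 + j3.16 → |·| ≈ 3.3145, ∠ ≈ 72.44°
∠G = (0°) − (87.10° + 72.44°) = -159.54°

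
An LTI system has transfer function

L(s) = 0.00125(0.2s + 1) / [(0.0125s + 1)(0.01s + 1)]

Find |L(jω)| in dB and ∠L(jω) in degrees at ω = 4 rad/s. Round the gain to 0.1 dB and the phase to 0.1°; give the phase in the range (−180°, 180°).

-55.9 dB, 33.5°

At ω = 4 rad/s:
zero (1 + j4·0.2) = 1 + j0.8 → |·| ≈ 1.2806, ∠ ≈ 38.66°
pole (1 + j4·0.0125) = 1 + j0.05 → |·| ≈ 1.0012, ∠ ≈ 2.86°
pole (1 + j4·0.01) = 1 + j0.04 → |·| ≈ 1.0008, ∠ ≈ 2.29°
|L| = 0.00125 · 1.2806 / (1.0012 · 1.0008) ≈ 0.0015976
Gain = 20 log₁₀(0.0015976) ≈ -55.93 dB
∠L = (38.66°) − (2.86° + 2.29°) = 33.51°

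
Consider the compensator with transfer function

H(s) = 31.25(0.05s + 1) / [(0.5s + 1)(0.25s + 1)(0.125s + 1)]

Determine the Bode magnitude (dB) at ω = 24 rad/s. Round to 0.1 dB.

At ω = 24 rad/s:
zero (1 + j24·0.05) = 1 + j1.2 → |·| ≈ 1.562, ∠ ≈ 50.19°
pole (1 + j24·0.5) = 1 + j12 → |·| ≈ 12.042, ∠ ≈ 85.24°
pole (1 + j24·0.25) = 1 + j6 → |·| ≈ 6.0828, ∠ ≈ 80.54°
pole (1 + j24·0.125) = 1 + j3 → |·| ≈ 3.1623, ∠ ≈ 71.57°
|H| = 31.25 · 1.562 / (12.042 · 6.0828 · 3.1623) ≈ 0.21073
Gain = 20 log₁₀(0.21073) ≈ -13.53 dB

-13.5 dB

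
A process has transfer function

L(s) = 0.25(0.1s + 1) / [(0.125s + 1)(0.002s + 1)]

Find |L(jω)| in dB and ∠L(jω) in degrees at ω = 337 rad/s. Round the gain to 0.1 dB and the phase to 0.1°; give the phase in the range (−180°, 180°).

-15.6 dB, -34.3°

At ω = 337 rad/s:
zero (1 + j337·0.1) = 1 + j33.7 → |·| ≈ 33.715, ∠ ≈ 88.30°
pole (1 + j337·0.125) = 1 + j42.125 → |·| ≈ 42.137, ∠ ≈ 88.64°
pole (1 + j337·0.002) = 1 + j0.674 → |·| ≈ 1.2059, ∠ ≈ 33.98°
|L| = 0.25 · 33.715 / (42.137 · 1.2059) ≈ 0.16588
Gain = 20 log₁₀(0.16588) ≈ -15.60 dB
∠L = (88.30°) − (88.64° + 33.98°) = -34.32°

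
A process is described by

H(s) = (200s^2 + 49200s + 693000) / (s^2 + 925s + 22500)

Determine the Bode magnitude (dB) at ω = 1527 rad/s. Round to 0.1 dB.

44.8 dB

Substitute s = j1527:
Numerator: 200(j1527)^2 + 49200(j1527) + 693000 = -465652800 + j75128400
Denominator: (j1527)^2 + 925(j1527) + 22500 = -2309229 + j1412475
|N| = √(465652800² + 75128400²) ≈ 4.7167e+08, ∠N ≈ 170.83°
|D| = √(2309229² + 1412475²) ≈ 2.707e+06, ∠D ≈ 148.55°
|H| = 4.7167e+08 / 2.707e+06 ≈ 174.24
Gain = 20 log₁₀(174.24) ≈ 44.82 dB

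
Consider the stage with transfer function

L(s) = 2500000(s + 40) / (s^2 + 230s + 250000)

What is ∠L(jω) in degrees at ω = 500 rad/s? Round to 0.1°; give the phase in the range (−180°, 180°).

-4.6°

At s = jω = j500:
zero (s+40): 40 + j500 → |·| = √(40²+500²) = √251600 ≈ 501.6, ∠ = arctan(500/40) ≈ 85.43°
quadratic: (j500)² + 230·j500 + 250000 = 0 + j115000 → |·| ≈ 1.15e+05, ∠ ≈ 90.00°
∠L = 85.43° − 90.00° = -4.57°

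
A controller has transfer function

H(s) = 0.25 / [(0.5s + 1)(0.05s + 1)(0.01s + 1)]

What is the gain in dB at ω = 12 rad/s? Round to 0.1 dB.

-29.1 dB

At ω = 12 rad/s:
pole (1 + j12·0.5) = 1 + j6 → |·| ≈ 6.0828, ∠ ≈ 80.54°
pole (1 + j12·0.05) = 1 + j0.6 → |·| ≈ 1.1662, ∠ ≈ 30.96°
pole (1 + j12·0.01) = 1 + j0.12 → |·| ≈ 1.0072, ∠ ≈ 6.84°
|H| = 0.25 · 1 / (6.0828 · 1.1662 · 1.0072) ≈ 0.03499
Gain = 20 log₁₀(0.03499) ≈ -29.12 dB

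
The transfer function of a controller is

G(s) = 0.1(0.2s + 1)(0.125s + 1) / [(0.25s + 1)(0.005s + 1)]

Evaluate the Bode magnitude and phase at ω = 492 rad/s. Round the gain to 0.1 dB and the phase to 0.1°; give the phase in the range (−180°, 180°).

5.4 dB, 21.1°

At ω = 492 rad/s:
zero (1 + j492·0.2) = 1 + j98.4 → |·| ≈ 98.405, ∠ ≈ 89.42°
zero (1 + j492·0.125) = 1 + j61.5 → |·| ≈ 61.508, ∠ ≈ 89.07°
pole (1 + j492·0.25) = 1 + j123 → |·| ≈ 123, ∠ ≈ 89.53°
pole (1 + j492·0.005) = 1 + j2.46 → |·| ≈ 2.6555, ∠ ≈ 67.88°
|G| = 0.1 · 98.405 · 61.508 / (123 · 2.6555) ≈ 1.8531
Gain = 20 log₁₀(1.8531) ≈ 5.36 dB
∠G = (89.42° + 89.07°) − (89.53° + 67.88°) = 21.08°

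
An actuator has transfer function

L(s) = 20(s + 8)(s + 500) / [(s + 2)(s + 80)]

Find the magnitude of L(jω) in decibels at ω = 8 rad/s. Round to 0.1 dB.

At s = jω = j8:
zero (s+8): 8 + j8 → |·| = √(8²+8²) = √128 ≈ 11.314, ∠ = arctan(8/8) ≈ 45.00°
zero (s+500): 500 + j8 → |·| = √(500²+8²) = √250064 ≈ 500.06, ∠ = arctan(8/500) ≈ 0.92°
pole (s+2): 2 + j8 → |·| = √(2²+8²) = √68 ≈ 8.2462, ∠ = arctan(8/2) ≈ 75.96°
pole (s+80): 80 + j8 → |·| = √(80²+8²) = √6464 ≈ 80.399, ∠ = arctan(8/80) ≈ 5.71°
|L| = 20 · 5657.7 / 662.99 ≈ 170.67
Gain = 20 log₁₀(170.67) ≈ 44.64 dB

44.6 dB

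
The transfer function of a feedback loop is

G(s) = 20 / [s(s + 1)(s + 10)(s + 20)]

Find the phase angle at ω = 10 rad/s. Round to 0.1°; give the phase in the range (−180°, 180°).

114.1°

At s = jω = j10:
pole (s+1): 1 + j10 → |·| = √(1²+10²) = √101 ≈ 10.05, ∠ = arctan(10/1) ≈ 84.29°
pole (s+10): 10 + j10 → |·| = √(10²+10²) = √200 ≈ 14.142, ∠ = arctan(10/10) ≈ 45.00°
pole (s+20): 20 + j10 → |·| = √(20²+10²) = √500 ≈ 22.361, ∠ = arctan(10/20) ≈ 26.57°
pole at origin: |s| = 10, ∠ = 90.00° (in denominator)
∠G = 0.00° − 245.86° = -245.86° ≡ 114.14° (principal value)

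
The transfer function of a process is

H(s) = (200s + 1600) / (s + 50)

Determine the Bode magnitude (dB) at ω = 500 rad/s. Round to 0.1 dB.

46.0 dB

Substitute s = j500:
Numerator: 200(j500) + 1600 = 1600 + j100000
Denominator: (j500) + 50 = 50 + j500
|N| = √(1600² + 100000²) ≈ 1.0001e+05, ∠N ≈ 89.08°
|D| = √(50² + 500²) ≈ 502.49, ∠D ≈ 84.29°
|H| = 1.0001e+05 / 502.49 ≈ 199.03
Gain = 20 log₁₀(199.03) ≈ 45.98 dB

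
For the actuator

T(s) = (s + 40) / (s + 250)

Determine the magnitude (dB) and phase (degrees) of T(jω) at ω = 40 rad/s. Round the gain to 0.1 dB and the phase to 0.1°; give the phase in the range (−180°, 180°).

At s = jω = j40:
zero (s+40): 40 + j40 → |·| = √(40²+40²) = √3200 ≈ 56.569, ∠ = arctan(40/40) ≈ 45.00°
pole (s+250): 250 + j40 → |·| = √(250²+40²) = √64100 ≈ 253.18, ∠ = arctan(40/250) ≈ 9.09°
|T| = 1 · 56.569 / 253.18 ≈ 0.22343
Gain = 20 log₁₀(0.22343) ≈ -13.02 dB
∠T = 45.00° − 9.09° = 35.91°

-13.0 dB, 35.9°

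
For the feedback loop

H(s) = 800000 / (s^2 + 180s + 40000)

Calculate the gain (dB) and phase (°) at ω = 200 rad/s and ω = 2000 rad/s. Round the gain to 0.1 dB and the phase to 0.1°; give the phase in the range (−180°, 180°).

At s = jω = j200:
quadratic: (j200)² + 180·j200 + 40000 = 0 + j36000 → |·| ≈ 36000, ∠ ≈ 90.00°
|H| = 800000 / 36000 ≈ 22.222
Gain = 20 log₁₀(22.222) ≈ 26.94 dB
∠H = 0.00° − 90.00° = -90.00°

At s = jω = j2000:
quadratic: (j2000)² + 180·j2000 + 40000 = -3960000 + j360000 → |·| ≈ 3.9763e+06, ∠ ≈ 174.81°
|H| = 800000 / 3.9763e+06 ≈ 0.20119
Gain = 20 log₁₀(0.20119) ≈ -13.93 dB
∠H = 0.00° − 174.81° = -174.81°

ω = 200: 26.9 dB, -90.0°; ω = 2000: -13.9 dB, -174.8°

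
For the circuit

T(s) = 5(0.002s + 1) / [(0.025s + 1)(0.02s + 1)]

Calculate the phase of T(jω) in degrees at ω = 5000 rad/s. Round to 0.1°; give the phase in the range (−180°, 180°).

-94.7°

At ω = 5000 rad/s:
zero (1 + j5000·0.002) = 1 + j10 → |·| ≈ 10.05, ∠ ≈ 84.29°
pole (1 + j5000·0.025) = 1 + j125 → |·| ≈ 125, ∠ ≈ 89.54°
pole (1 + j5000·0.02) = 1 + j100 → |·| ≈ 100, ∠ ≈ 89.43°
∠T = (84.29°) − (89.54° + 89.43°) = -94.68°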